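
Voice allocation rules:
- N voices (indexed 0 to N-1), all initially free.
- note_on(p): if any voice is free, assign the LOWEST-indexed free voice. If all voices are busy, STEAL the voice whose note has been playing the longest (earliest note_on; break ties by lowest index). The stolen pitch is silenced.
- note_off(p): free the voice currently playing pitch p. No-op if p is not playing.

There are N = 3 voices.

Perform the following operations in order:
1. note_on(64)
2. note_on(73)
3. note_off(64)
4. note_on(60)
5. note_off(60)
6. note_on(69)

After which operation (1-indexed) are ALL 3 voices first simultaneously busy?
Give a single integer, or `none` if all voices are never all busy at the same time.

Op 1: note_on(64): voice 0 is free -> assigned | voices=[64 - -]
Op 2: note_on(73): voice 1 is free -> assigned | voices=[64 73 -]
Op 3: note_off(64): free voice 0 | voices=[- 73 -]
Op 4: note_on(60): voice 0 is free -> assigned | voices=[60 73 -]
Op 5: note_off(60): free voice 0 | voices=[- 73 -]
Op 6: note_on(69): voice 0 is free -> assigned | voices=[69 73 -]

Answer: none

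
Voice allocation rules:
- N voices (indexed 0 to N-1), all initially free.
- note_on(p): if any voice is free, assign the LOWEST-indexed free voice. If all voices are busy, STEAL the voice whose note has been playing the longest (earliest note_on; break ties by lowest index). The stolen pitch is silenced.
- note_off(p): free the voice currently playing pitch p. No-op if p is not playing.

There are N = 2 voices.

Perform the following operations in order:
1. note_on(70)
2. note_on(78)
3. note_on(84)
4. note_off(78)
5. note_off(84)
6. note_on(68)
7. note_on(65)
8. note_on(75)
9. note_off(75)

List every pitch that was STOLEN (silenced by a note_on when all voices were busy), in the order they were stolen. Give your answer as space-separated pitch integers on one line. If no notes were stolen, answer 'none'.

Op 1: note_on(70): voice 0 is free -> assigned | voices=[70 -]
Op 2: note_on(78): voice 1 is free -> assigned | voices=[70 78]
Op 3: note_on(84): all voices busy, STEAL voice 0 (pitch 70, oldest) -> assign | voices=[84 78]
Op 4: note_off(78): free voice 1 | voices=[84 -]
Op 5: note_off(84): free voice 0 | voices=[- -]
Op 6: note_on(68): voice 0 is free -> assigned | voices=[68 -]
Op 7: note_on(65): voice 1 is free -> assigned | voices=[68 65]
Op 8: note_on(75): all voices busy, STEAL voice 0 (pitch 68, oldest) -> assign | voices=[75 65]
Op 9: note_off(75): free voice 0 | voices=[- 65]

Answer: 70 68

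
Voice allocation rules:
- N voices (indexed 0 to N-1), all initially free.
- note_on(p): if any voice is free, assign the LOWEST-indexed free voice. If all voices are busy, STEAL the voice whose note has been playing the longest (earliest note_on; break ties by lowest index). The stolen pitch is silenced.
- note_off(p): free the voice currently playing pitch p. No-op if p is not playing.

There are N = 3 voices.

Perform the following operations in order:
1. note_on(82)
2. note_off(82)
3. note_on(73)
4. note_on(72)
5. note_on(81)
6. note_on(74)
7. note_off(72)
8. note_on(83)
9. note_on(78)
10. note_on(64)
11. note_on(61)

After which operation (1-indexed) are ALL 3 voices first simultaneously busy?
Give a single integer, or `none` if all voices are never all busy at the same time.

Op 1: note_on(82): voice 0 is free -> assigned | voices=[82 - -]
Op 2: note_off(82): free voice 0 | voices=[- - -]
Op 3: note_on(73): voice 0 is free -> assigned | voices=[73 - -]
Op 4: note_on(72): voice 1 is free -> assigned | voices=[73 72 -]
Op 5: note_on(81): voice 2 is free -> assigned | voices=[73 72 81]
Op 6: note_on(74): all voices busy, STEAL voice 0 (pitch 73, oldest) -> assign | voices=[74 72 81]
Op 7: note_off(72): free voice 1 | voices=[74 - 81]
Op 8: note_on(83): voice 1 is free -> assigned | voices=[74 83 81]
Op 9: note_on(78): all voices busy, STEAL voice 2 (pitch 81, oldest) -> assign | voices=[74 83 78]
Op 10: note_on(64): all voices busy, STEAL voice 0 (pitch 74, oldest) -> assign | voices=[64 83 78]
Op 11: note_on(61): all voices busy, STEAL voice 1 (pitch 83, oldest) -> assign | voices=[64 61 78]

Answer: 5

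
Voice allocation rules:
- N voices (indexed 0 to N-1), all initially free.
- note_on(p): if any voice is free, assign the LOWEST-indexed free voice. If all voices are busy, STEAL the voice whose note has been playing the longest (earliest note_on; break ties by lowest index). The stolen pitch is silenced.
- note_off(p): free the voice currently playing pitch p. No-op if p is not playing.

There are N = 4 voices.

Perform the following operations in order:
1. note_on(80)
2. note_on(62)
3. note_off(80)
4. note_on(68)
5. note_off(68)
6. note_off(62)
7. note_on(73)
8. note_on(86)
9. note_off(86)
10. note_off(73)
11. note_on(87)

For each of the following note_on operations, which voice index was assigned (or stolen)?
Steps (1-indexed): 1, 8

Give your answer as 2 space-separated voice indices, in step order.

Answer: 0 1

Derivation:
Op 1: note_on(80): voice 0 is free -> assigned | voices=[80 - - -]
Op 2: note_on(62): voice 1 is free -> assigned | voices=[80 62 - -]
Op 3: note_off(80): free voice 0 | voices=[- 62 - -]
Op 4: note_on(68): voice 0 is free -> assigned | voices=[68 62 - -]
Op 5: note_off(68): free voice 0 | voices=[- 62 - -]
Op 6: note_off(62): free voice 1 | voices=[- - - -]
Op 7: note_on(73): voice 0 is free -> assigned | voices=[73 - - -]
Op 8: note_on(86): voice 1 is free -> assigned | voices=[73 86 - -]
Op 9: note_off(86): free voice 1 | voices=[73 - - -]
Op 10: note_off(73): free voice 0 | voices=[- - - -]
Op 11: note_on(87): voice 0 is free -> assigned | voices=[87 - - -]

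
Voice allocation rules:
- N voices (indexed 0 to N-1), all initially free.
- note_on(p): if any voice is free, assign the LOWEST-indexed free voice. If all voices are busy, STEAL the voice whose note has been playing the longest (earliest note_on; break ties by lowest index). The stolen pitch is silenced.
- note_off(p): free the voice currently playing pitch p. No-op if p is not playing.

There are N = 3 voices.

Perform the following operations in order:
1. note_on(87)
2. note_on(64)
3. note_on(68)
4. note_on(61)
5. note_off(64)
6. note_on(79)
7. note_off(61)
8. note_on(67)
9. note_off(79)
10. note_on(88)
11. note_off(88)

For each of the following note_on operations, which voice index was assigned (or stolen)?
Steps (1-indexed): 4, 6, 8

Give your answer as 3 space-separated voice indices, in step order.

Op 1: note_on(87): voice 0 is free -> assigned | voices=[87 - -]
Op 2: note_on(64): voice 1 is free -> assigned | voices=[87 64 -]
Op 3: note_on(68): voice 2 is free -> assigned | voices=[87 64 68]
Op 4: note_on(61): all voices busy, STEAL voice 0 (pitch 87, oldest) -> assign | voices=[61 64 68]
Op 5: note_off(64): free voice 1 | voices=[61 - 68]
Op 6: note_on(79): voice 1 is free -> assigned | voices=[61 79 68]
Op 7: note_off(61): free voice 0 | voices=[- 79 68]
Op 8: note_on(67): voice 0 is free -> assigned | voices=[67 79 68]
Op 9: note_off(79): free voice 1 | voices=[67 - 68]
Op 10: note_on(88): voice 1 is free -> assigned | voices=[67 88 68]
Op 11: note_off(88): free voice 1 | voices=[67 - 68]

Answer: 0 1 0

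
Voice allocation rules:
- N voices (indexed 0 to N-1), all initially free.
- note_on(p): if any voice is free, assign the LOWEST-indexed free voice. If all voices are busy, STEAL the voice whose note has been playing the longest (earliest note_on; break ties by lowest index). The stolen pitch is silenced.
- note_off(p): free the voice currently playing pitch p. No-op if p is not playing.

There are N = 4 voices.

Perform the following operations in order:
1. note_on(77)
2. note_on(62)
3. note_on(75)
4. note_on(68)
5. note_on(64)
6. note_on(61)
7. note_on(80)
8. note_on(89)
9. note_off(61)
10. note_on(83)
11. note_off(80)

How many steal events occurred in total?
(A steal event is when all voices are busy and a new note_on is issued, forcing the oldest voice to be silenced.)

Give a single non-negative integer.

Op 1: note_on(77): voice 0 is free -> assigned | voices=[77 - - -]
Op 2: note_on(62): voice 1 is free -> assigned | voices=[77 62 - -]
Op 3: note_on(75): voice 2 is free -> assigned | voices=[77 62 75 -]
Op 4: note_on(68): voice 3 is free -> assigned | voices=[77 62 75 68]
Op 5: note_on(64): all voices busy, STEAL voice 0 (pitch 77, oldest) -> assign | voices=[64 62 75 68]
Op 6: note_on(61): all voices busy, STEAL voice 1 (pitch 62, oldest) -> assign | voices=[64 61 75 68]
Op 7: note_on(80): all voices busy, STEAL voice 2 (pitch 75, oldest) -> assign | voices=[64 61 80 68]
Op 8: note_on(89): all voices busy, STEAL voice 3 (pitch 68, oldest) -> assign | voices=[64 61 80 89]
Op 9: note_off(61): free voice 1 | voices=[64 - 80 89]
Op 10: note_on(83): voice 1 is free -> assigned | voices=[64 83 80 89]
Op 11: note_off(80): free voice 2 | voices=[64 83 - 89]

Answer: 4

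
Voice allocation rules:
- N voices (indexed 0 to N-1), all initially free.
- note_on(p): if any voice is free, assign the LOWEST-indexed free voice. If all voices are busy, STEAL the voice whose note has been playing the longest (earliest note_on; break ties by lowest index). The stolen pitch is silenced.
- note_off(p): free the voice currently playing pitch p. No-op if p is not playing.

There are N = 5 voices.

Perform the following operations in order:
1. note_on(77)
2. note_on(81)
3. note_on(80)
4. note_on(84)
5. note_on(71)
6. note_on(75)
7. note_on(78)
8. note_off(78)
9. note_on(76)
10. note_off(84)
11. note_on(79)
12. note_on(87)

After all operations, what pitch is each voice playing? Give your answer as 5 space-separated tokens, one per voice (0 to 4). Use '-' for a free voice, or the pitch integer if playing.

Answer: 75 76 87 79 71

Derivation:
Op 1: note_on(77): voice 0 is free -> assigned | voices=[77 - - - -]
Op 2: note_on(81): voice 1 is free -> assigned | voices=[77 81 - - -]
Op 3: note_on(80): voice 2 is free -> assigned | voices=[77 81 80 - -]
Op 4: note_on(84): voice 3 is free -> assigned | voices=[77 81 80 84 -]
Op 5: note_on(71): voice 4 is free -> assigned | voices=[77 81 80 84 71]
Op 6: note_on(75): all voices busy, STEAL voice 0 (pitch 77, oldest) -> assign | voices=[75 81 80 84 71]
Op 7: note_on(78): all voices busy, STEAL voice 1 (pitch 81, oldest) -> assign | voices=[75 78 80 84 71]
Op 8: note_off(78): free voice 1 | voices=[75 - 80 84 71]
Op 9: note_on(76): voice 1 is free -> assigned | voices=[75 76 80 84 71]
Op 10: note_off(84): free voice 3 | voices=[75 76 80 - 71]
Op 11: note_on(79): voice 3 is free -> assigned | voices=[75 76 80 79 71]
Op 12: note_on(87): all voices busy, STEAL voice 2 (pitch 80, oldest) -> assign | voices=[75 76 87 79 71]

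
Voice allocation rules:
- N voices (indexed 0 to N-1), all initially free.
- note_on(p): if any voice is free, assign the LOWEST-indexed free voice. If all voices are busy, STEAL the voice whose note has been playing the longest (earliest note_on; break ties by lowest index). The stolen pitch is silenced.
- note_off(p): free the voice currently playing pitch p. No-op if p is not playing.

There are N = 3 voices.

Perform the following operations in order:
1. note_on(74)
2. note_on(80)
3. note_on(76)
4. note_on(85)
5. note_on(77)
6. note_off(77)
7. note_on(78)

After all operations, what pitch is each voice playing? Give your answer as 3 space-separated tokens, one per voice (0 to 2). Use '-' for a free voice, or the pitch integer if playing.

Op 1: note_on(74): voice 0 is free -> assigned | voices=[74 - -]
Op 2: note_on(80): voice 1 is free -> assigned | voices=[74 80 -]
Op 3: note_on(76): voice 2 is free -> assigned | voices=[74 80 76]
Op 4: note_on(85): all voices busy, STEAL voice 0 (pitch 74, oldest) -> assign | voices=[85 80 76]
Op 5: note_on(77): all voices busy, STEAL voice 1 (pitch 80, oldest) -> assign | voices=[85 77 76]
Op 6: note_off(77): free voice 1 | voices=[85 - 76]
Op 7: note_on(78): voice 1 is free -> assigned | voices=[85 78 76]

Answer: 85 78 76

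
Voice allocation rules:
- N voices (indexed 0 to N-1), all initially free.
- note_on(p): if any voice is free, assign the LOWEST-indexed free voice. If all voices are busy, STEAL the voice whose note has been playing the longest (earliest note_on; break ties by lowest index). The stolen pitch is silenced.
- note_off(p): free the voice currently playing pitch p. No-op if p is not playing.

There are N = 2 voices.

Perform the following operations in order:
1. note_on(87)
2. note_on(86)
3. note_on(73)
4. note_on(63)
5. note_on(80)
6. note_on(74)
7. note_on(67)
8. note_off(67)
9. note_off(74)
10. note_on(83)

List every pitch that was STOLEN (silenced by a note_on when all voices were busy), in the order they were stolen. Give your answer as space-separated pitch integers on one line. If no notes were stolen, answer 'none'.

Op 1: note_on(87): voice 0 is free -> assigned | voices=[87 -]
Op 2: note_on(86): voice 1 is free -> assigned | voices=[87 86]
Op 3: note_on(73): all voices busy, STEAL voice 0 (pitch 87, oldest) -> assign | voices=[73 86]
Op 4: note_on(63): all voices busy, STEAL voice 1 (pitch 86, oldest) -> assign | voices=[73 63]
Op 5: note_on(80): all voices busy, STEAL voice 0 (pitch 73, oldest) -> assign | voices=[80 63]
Op 6: note_on(74): all voices busy, STEAL voice 1 (pitch 63, oldest) -> assign | voices=[80 74]
Op 7: note_on(67): all voices busy, STEAL voice 0 (pitch 80, oldest) -> assign | voices=[67 74]
Op 8: note_off(67): free voice 0 | voices=[- 74]
Op 9: note_off(74): free voice 1 | voices=[- -]
Op 10: note_on(83): voice 0 is free -> assigned | voices=[83 -]

Answer: 87 86 73 63 80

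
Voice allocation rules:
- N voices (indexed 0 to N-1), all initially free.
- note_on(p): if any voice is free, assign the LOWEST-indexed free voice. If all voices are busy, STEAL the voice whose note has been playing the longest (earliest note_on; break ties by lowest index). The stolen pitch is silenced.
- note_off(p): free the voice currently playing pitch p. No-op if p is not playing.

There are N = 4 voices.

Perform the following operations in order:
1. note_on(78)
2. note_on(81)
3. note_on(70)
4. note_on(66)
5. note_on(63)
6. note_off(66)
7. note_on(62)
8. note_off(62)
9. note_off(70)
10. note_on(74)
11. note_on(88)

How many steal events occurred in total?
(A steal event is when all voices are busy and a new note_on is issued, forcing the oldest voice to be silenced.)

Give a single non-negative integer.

Op 1: note_on(78): voice 0 is free -> assigned | voices=[78 - - -]
Op 2: note_on(81): voice 1 is free -> assigned | voices=[78 81 - -]
Op 3: note_on(70): voice 2 is free -> assigned | voices=[78 81 70 -]
Op 4: note_on(66): voice 3 is free -> assigned | voices=[78 81 70 66]
Op 5: note_on(63): all voices busy, STEAL voice 0 (pitch 78, oldest) -> assign | voices=[63 81 70 66]
Op 6: note_off(66): free voice 3 | voices=[63 81 70 -]
Op 7: note_on(62): voice 3 is free -> assigned | voices=[63 81 70 62]
Op 8: note_off(62): free voice 3 | voices=[63 81 70 -]
Op 9: note_off(70): free voice 2 | voices=[63 81 - -]
Op 10: note_on(74): voice 2 is free -> assigned | voices=[63 81 74 -]
Op 11: note_on(88): voice 3 is free -> assigned | voices=[63 81 74 88]

Answer: 1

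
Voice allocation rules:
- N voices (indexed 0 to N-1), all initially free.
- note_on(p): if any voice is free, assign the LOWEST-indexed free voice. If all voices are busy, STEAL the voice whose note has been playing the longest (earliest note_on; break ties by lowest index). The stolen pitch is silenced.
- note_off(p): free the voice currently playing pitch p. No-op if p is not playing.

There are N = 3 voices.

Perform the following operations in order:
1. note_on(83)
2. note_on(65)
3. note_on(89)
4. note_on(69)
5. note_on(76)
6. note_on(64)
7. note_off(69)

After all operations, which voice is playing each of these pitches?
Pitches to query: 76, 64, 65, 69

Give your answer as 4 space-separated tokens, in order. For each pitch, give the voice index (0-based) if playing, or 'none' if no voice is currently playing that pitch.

Answer: 1 2 none none

Derivation:
Op 1: note_on(83): voice 0 is free -> assigned | voices=[83 - -]
Op 2: note_on(65): voice 1 is free -> assigned | voices=[83 65 -]
Op 3: note_on(89): voice 2 is free -> assigned | voices=[83 65 89]
Op 4: note_on(69): all voices busy, STEAL voice 0 (pitch 83, oldest) -> assign | voices=[69 65 89]
Op 5: note_on(76): all voices busy, STEAL voice 1 (pitch 65, oldest) -> assign | voices=[69 76 89]
Op 6: note_on(64): all voices busy, STEAL voice 2 (pitch 89, oldest) -> assign | voices=[69 76 64]
Op 7: note_off(69): free voice 0 | voices=[- 76 64]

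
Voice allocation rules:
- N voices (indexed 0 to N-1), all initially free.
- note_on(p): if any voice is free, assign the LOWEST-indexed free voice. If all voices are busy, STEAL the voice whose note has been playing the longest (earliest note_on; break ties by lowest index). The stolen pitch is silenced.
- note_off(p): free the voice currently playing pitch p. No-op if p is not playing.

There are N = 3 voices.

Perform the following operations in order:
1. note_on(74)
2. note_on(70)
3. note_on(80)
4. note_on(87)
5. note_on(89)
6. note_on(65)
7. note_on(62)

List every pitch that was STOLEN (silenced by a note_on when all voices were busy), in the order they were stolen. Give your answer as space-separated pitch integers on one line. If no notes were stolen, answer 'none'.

Op 1: note_on(74): voice 0 is free -> assigned | voices=[74 - -]
Op 2: note_on(70): voice 1 is free -> assigned | voices=[74 70 -]
Op 3: note_on(80): voice 2 is free -> assigned | voices=[74 70 80]
Op 4: note_on(87): all voices busy, STEAL voice 0 (pitch 74, oldest) -> assign | voices=[87 70 80]
Op 5: note_on(89): all voices busy, STEAL voice 1 (pitch 70, oldest) -> assign | voices=[87 89 80]
Op 6: note_on(65): all voices busy, STEAL voice 2 (pitch 80, oldest) -> assign | voices=[87 89 65]
Op 7: note_on(62): all voices busy, STEAL voice 0 (pitch 87, oldest) -> assign | voices=[62 89 65]

Answer: 74 70 80 87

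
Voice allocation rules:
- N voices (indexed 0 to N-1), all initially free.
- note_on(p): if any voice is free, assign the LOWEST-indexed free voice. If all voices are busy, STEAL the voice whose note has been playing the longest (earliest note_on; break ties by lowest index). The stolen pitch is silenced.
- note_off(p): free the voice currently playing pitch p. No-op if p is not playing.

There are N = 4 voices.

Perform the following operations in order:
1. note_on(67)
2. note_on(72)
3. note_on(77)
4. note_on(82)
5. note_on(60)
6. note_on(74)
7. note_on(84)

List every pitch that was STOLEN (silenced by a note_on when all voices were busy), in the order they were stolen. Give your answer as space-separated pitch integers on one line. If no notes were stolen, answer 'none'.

Answer: 67 72 77

Derivation:
Op 1: note_on(67): voice 0 is free -> assigned | voices=[67 - - -]
Op 2: note_on(72): voice 1 is free -> assigned | voices=[67 72 - -]
Op 3: note_on(77): voice 2 is free -> assigned | voices=[67 72 77 -]
Op 4: note_on(82): voice 3 is free -> assigned | voices=[67 72 77 82]
Op 5: note_on(60): all voices busy, STEAL voice 0 (pitch 67, oldest) -> assign | voices=[60 72 77 82]
Op 6: note_on(74): all voices busy, STEAL voice 1 (pitch 72, oldest) -> assign | voices=[60 74 77 82]
Op 7: note_on(84): all voices busy, STEAL voice 2 (pitch 77, oldest) -> assign | voices=[60 74 84 82]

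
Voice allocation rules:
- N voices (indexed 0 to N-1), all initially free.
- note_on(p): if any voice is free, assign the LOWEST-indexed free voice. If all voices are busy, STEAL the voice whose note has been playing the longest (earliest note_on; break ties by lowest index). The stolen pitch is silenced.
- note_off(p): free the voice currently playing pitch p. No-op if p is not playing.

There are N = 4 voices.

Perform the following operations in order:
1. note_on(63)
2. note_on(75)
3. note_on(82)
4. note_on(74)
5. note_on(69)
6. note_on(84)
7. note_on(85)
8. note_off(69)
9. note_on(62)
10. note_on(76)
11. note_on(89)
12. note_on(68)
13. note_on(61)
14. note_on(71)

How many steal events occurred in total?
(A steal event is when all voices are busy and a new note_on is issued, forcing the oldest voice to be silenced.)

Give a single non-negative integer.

Op 1: note_on(63): voice 0 is free -> assigned | voices=[63 - - -]
Op 2: note_on(75): voice 1 is free -> assigned | voices=[63 75 - -]
Op 3: note_on(82): voice 2 is free -> assigned | voices=[63 75 82 -]
Op 4: note_on(74): voice 3 is free -> assigned | voices=[63 75 82 74]
Op 5: note_on(69): all voices busy, STEAL voice 0 (pitch 63, oldest) -> assign | voices=[69 75 82 74]
Op 6: note_on(84): all voices busy, STEAL voice 1 (pitch 75, oldest) -> assign | voices=[69 84 82 74]
Op 7: note_on(85): all voices busy, STEAL voice 2 (pitch 82, oldest) -> assign | voices=[69 84 85 74]
Op 8: note_off(69): free voice 0 | voices=[- 84 85 74]
Op 9: note_on(62): voice 0 is free -> assigned | voices=[62 84 85 74]
Op 10: note_on(76): all voices busy, STEAL voice 3 (pitch 74, oldest) -> assign | voices=[62 84 85 76]
Op 11: note_on(89): all voices busy, STEAL voice 1 (pitch 84, oldest) -> assign | voices=[62 89 85 76]
Op 12: note_on(68): all voices busy, STEAL voice 2 (pitch 85, oldest) -> assign | voices=[62 89 68 76]
Op 13: note_on(61): all voices busy, STEAL voice 0 (pitch 62, oldest) -> assign | voices=[61 89 68 76]
Op 14: note_on(71): all voices busy, STEAL voice 3 (pitch 76, oldest) -> assign | voices=[61 89 68 71]

Answer: 8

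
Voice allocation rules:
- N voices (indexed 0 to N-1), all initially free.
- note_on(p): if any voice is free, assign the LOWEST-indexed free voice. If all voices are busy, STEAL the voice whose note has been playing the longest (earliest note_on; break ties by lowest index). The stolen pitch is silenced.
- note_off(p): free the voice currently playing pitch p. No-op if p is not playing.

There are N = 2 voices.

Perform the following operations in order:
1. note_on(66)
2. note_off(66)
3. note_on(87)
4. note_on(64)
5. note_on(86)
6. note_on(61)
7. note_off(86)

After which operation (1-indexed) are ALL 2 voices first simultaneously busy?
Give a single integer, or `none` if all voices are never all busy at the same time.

Answer: 4

Derivation:
Op 1: note_on(66): voice 0 is free -> assigned | voices=[66 -]
Op 2: note_off(66): free voice 0 | voices=[- -]
Op 3: note_on(87): voice 0 is free -> assigned | voices=[87 -]
Op 4: note_on(64): voice 1 is free -> assigned | voices=[87 64]
Op 5: note_on(86): all voices busy, STEAL voice 0 (pitch 87, oldest) -> assign | voices=[86 64]
Op 6: note_on(61): all voices busy, STEAL voice 1 (pitch 64, oldest) -> assign | voices=[86 61]
Op 7: note_off(86): free voice 0 | voices=[- 61]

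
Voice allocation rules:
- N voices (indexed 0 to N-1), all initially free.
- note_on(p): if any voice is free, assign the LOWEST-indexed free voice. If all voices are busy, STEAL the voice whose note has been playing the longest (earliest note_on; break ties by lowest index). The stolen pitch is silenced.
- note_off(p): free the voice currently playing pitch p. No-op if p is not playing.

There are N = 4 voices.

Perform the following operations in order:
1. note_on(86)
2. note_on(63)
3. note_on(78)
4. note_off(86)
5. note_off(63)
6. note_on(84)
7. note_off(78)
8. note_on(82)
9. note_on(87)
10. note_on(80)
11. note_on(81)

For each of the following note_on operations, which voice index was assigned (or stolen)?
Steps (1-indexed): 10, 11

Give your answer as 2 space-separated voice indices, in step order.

Answer: 3 0

Derivation:
Op 1: note_on(86): voice 0 is free -> assigned | voices=[86 - - -]
Op 2: note_on(63): voice 1 is free -> assigned | voices=[86 63 - -]
Op 3: note_on(78): voice 2 is free -> assigned | voices=[86 63 78 -]
Op 4: note_off(86): free voice 0 | voices=[- 63 78 -]
Op 5: note_off(63): free voice 1 | voices=[- - 78 -]
Op 6: note_on(84): voice 0 is free -> assigned | voices=[84 - 78 -]
Op 7: note_off(78): free voice 2 | voices=[84 - - -]
Op 8: note_on(82): voice 1 is free -> assigned | voices=[84 82 - -]
Op 9: note_on(87): voice 2 is free -> assigned | voices=[84 82 87 -]
Op 10: note_on(80): voice 3 is free -> assigned | voices=[84 82 87 80]
Op 11: note_on(81): all voices busy, STEAL voice 0 (pitch 84, oldest) -> assign | voices=[81 82 87 80]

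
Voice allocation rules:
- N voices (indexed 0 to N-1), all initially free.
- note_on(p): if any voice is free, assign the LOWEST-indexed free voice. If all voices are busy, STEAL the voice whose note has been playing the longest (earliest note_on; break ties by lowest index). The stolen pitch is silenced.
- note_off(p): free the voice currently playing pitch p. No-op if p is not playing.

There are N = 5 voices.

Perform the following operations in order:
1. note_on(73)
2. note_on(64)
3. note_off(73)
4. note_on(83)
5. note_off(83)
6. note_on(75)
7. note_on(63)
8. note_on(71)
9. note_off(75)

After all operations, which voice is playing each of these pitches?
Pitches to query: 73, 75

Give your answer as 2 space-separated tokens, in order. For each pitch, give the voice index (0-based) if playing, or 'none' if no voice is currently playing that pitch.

Answer: none none

Derivation:
Op 1: note_on(73): voice 0 is free -> assigned | voices=[73 - - - -]
Op 2: note_on(64): voice 1 is free -> assigned | voices=[73 64 - - -]
Op 3: note_off(73): free voice 0 | voices=[- 64 - - -]
Op 4: note_on(83): voice 0 is free -> assigned | voices=[83 64 - - -]
Op 5: note_off(83): free voice 0 | voices=[- 64 - - -]
Op 6: note_on(75): voice 0 is free -> assigned | voices=[75 64 - - -]
Op 7: note_on(63): voice 2 is free -> assigned | voices=[75 64 63 - -]
Op 8: note_on(71): voice 3 is free -> assigned | voices=[75 64 63 71 -]
Op 9: note_off(75): free voice 0 | voices=[- 64 63 71 -]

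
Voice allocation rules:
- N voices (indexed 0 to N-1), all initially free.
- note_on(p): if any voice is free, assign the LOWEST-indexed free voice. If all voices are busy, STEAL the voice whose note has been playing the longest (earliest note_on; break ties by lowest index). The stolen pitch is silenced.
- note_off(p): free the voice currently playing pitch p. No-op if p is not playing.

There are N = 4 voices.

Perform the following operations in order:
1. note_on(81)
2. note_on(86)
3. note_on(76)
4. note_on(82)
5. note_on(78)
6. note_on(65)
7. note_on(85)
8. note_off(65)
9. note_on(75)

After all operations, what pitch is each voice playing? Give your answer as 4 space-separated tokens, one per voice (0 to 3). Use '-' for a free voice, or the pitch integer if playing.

Answer: 78 75 85 82

Derivation:
Op 1: note_on(81): voice 0 is free -> assigned | voices=[81 - - -]
Op 2: note_on(86): voice 1 is free -> assigned | voices=[81 86 - -]
Op 3: note_on(76): voice 2 is free -> assigned | voices=[81 86 76 -]
Op 4: note_on(82): voice 3 is free -> assigned | voices=[81 86 76 82]
Op 5: note_on(78): all voices busy, STEAL voice 0 (pitch 81, oldest) -> assign | voices=[78 86 76 82]
Op 6: note_on(65): all voices busy, STEAL voice 1 (pitch 86, oldest) -> assign | voices=[78 65 76 82]
Op 7: note_on(85): all voices busy, STEAL voice 2 (pitch 76, oldest) -> assign | voices=[78 65 85 82]
Op 8: note_off(65): free voice 1 | voices=[78 - 85 82]
Op 9: note_on(75): voice 1 is free -> assigned | voices=[78 75 85 82]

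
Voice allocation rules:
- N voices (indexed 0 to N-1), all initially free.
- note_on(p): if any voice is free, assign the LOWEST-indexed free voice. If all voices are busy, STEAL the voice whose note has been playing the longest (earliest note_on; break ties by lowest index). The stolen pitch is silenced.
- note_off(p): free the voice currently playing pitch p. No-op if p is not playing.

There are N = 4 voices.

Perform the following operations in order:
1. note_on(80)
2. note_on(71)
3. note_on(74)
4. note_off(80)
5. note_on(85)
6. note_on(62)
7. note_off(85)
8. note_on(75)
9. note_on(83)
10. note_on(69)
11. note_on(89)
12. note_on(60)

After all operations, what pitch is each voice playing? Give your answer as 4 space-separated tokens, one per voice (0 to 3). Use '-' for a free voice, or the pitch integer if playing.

Answer: 60 83 69 89

Derivation:
Op 1: note_on(80): voice 0 is free -> assigned | voices=[80 - - -]
Op 2: note_on(71): voice 1 is free -> assigned | voices=[80 71 - -]
Op 3: note_on(74): voice 2 is free -> assigned | voices=[80 71 74 -]
Op 4: note_off(80): free voice 0 | voices=[- 71 74 -]
Op 5: note_on(85): voice 0 is free -> assigned | voices=[85 71 74 -]
Op 6: note_on(62): voice 3 is free -> assigned | voices=[85 71 74 62]
Op 7: note_off(85): free voice 0 | voices=[- 71 74 62]
Op 8: note_on(75): voice 0 is free -> assigned | voices=[75 71 74 62]
Op 9: note_on(83): all voices busy, STEAL voice 1 (pitch 71, oldest) -> assign | voices=[75 83 74 62]
Op 10: note_on(69): all voices busy, STEAL voice 2 (pitch 74, oldest) -> assign | voices=[75 83 69 62]
Op 11: note_on(89): all voices busy, STEAL voice 3 (pitch 62, oldest) -> assign | voices=[75 83 69 89]
Op 12: note_on(60): all voices busy, STEAL voice 0 (pitch 75, oldest) -> assign | voices=[60 83 69 89]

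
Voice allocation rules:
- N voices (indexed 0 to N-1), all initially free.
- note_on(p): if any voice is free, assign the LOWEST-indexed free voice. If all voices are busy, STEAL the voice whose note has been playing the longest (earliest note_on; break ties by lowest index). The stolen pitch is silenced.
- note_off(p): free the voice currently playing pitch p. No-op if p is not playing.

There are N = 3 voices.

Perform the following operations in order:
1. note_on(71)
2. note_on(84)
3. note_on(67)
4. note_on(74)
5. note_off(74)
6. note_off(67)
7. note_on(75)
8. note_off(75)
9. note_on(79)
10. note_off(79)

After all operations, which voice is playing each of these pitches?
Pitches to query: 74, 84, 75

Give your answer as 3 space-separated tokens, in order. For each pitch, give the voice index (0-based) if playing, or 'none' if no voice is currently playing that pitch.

Answer: none 1 none

Derivation:
Op 1: note_on(71): voice 0 is free -> assigned | voices=[71 - -]
Op 2: note_on(84): voice 1 is free -> assigned | voices=[71 84 -]
Op 3: note_on(67): voice 2 is free -> assigned | voices=[71 84 67]
Op 4: note_on(74): all voices busy, STEAL voice 0 (pitch 71, oldest) -> assign | voices=[74 84 67]
Op 5: note_off(74): free voice 0 | voices=[- 84 67]
Op 6: note_off(67): free voice 2 | voices=[- 84 -]
Op 7: note_on(75): voice 0 is free -> assigned | voices=[75 84 -]
Op 8: note_off(75): free voice 0 | voices=[- 84 -]
Op 9: note_on(79): voice 0 is free -> assigned | voices=[79 84 -]
Op 10: note_off(79): free voice 0 | voices=[- 84 -]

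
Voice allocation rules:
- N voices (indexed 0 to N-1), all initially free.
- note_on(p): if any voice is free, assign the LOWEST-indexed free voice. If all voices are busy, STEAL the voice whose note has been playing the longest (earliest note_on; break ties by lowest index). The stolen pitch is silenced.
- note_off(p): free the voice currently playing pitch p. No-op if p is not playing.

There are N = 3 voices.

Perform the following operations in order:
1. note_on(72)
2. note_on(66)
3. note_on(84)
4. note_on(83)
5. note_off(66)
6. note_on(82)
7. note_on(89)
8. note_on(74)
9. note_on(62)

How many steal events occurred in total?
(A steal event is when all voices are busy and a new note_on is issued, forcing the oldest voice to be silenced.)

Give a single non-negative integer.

Op 1: note_on(72): voice 0 is free -> assigned | voices=[72 - -]
Op 2: note_on(66): voice 1 is free -> assigned | voices=[72 66 -]
Op 3: note_on(84): voice 2 is free -> assigned | voices=[72 66 84]
Op 4: note_on(83): all voices busy, STEAL voice 0 (pitch 72, oldest) -> assign | voices=[83 66 84]
Op 5: note_off(66): free voice 1 | voices=[83 - 84]
Op 6: note_on(82): voice 1 is free -> assigned | voices=[83 82 84]
Op 7: note_on(89): all voices busy, STEAL voice 2 (pitch 84, oldest) -> assign | voices=[83 82 89]
Op 8: note_on(74): all voices busy, STEAL voice 0 (pitch 83, oldest) -> assign | voices=[74 82 89]
Op 9: note_on(62): all voices busy, STEAL voice 1 (pitch 82, oldest) -> assign | voices=[74 62 89]

Answer: 4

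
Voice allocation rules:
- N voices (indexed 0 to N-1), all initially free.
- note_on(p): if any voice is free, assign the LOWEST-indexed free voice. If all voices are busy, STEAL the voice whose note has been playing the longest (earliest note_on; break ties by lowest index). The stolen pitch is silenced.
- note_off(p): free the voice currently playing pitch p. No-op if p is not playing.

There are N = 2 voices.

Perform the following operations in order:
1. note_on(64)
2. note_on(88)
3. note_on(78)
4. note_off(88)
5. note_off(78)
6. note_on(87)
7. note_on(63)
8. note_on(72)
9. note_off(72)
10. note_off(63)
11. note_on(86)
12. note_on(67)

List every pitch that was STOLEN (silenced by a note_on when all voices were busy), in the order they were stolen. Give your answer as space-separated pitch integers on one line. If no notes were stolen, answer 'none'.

Answer: 64 87

Derivation:
Op 1: note_on(64): voice 0 is free -> assigned | voices=[64 -]
Op 2: note_on(88): voice 1 is free -> assigned | voices=[64 88]
Op 3: note_on(78): all voices busy, STEAL voice 0 (pitch 64, oldest) -> assign | voices=[78 88]
Op 4: note_off(88): free voice 1 | voices=[78 -]
Op 5: note_off(78): free voice 0 | voices=[- -]
Op 6: note_on(87): voice 0 is free -> assigned | voices=[87 -]
Op 7: note_on(63): voice 1 is free -> assigned | voices=[87 63]
Op 8: note_on(72): all voices busy, STEAL voice 0 (pitch 87, oldest) -> assign | voices=[72 63]
Op 9: note_off(72): free voice 0 | voices=[- 63]
Op 10: note_off(63): free voice 1 | voices=[- -]
Op 11: note_on(86): voice 0 is free -> assigned | voices=[86 -]
Op 12: note_on(67): voice 1 is free -> assigned | voices=[86 67]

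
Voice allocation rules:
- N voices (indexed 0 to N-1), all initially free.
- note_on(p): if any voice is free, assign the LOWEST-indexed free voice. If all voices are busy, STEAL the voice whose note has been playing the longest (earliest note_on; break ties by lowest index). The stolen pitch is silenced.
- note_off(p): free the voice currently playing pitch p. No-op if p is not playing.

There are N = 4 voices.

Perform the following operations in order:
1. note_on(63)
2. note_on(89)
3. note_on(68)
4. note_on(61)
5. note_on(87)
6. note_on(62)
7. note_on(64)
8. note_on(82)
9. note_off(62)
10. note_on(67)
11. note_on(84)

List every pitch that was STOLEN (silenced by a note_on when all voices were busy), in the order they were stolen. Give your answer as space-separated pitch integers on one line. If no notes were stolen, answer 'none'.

Answer: 63 89 68 61 87

Derivation:
Op 1: note_on(63): voice 0 is free -> assigned | voices=[63 - - -]
Op 2: note_on(89): voice 1 is free -> assigned | voices=[63 89 - -]
Op 3: note_on(68): voice 2 is free -> assigned | voices=[63 89 68 -]
Op 4: note_on(61): voice 3 is free -> assigned | voices=[63 89 68 61]
Op 5: note_on(87): all voices busy, STEAL voice 0 (pitch 63, oldest) -> assign | voices=[87 89 68 61]
Op 6: note_on(62): all voices busy, STEAL voice 1 (pitch 89, oldest) -> assign | voices=[87 62 68 61]
Op 7: note_on(64): all voices busy, STEAL voice 2 (pitch 68, oldest) -> assign | voices=[87 62 64 61]
Op 8: note_on(82): all voices busy, STEAL voice 3 (pitch 61, oldest) -> assign | voices=[87 62 64 82]
Op 9: note_off(62): free voice 1 | voices=[87 - 64 82]
Op 10: note_on(67): voice 1 is free -> assigned | voices=[87 67 64 82]
Op 11: note_on(84): all voices busy, STEAL voice 0 (pitch 87, oldest) -> assign | voices=[84 67 64 82]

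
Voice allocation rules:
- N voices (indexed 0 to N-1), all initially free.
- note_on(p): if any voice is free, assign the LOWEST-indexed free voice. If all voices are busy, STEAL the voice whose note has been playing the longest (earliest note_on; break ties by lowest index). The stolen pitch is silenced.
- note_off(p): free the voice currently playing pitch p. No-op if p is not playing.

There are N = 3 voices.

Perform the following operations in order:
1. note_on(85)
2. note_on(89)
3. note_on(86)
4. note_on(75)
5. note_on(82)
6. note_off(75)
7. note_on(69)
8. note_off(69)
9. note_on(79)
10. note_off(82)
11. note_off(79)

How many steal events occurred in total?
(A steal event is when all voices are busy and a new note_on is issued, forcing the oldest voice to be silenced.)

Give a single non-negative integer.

Answer: 2

Derivation:
Op 1: note_on(85): voice 0 is free -> assigned | voices=[85 - -]
Op 2: note_on(89): voice 1 is free -> assigned | voices=[85 89 -]
Op 3: note_on(86): voice 2 is free -> assigned | voices=[85 89 86]
Op 4: note_on(75): all voices busy, STEAL voice 0 (pitch 85, oldest) -> assign | voices=[75 89 86]
Op 5: note_on(82): all voices busy, STEAL voice 1 (pitch 89, oldest) -> assign | voices=[75 82 86]
Op 6: note_off(75): free voice 0 | voices=[- 82 86]
Op 7: note_on(69): voice 0 is free -> assigned | voices=[69 82 86]
Op 8: note_off(69): free voice 0 | voices=[- 82 86]
Op 9: note_on(79): voice 0 is free -> assigned | voices=[79 82 86]
Op 10: note_off(82): free voice 1 | voices=[79 - 86]
Op 11: note_off(79): free voice 0 | voices=[- - 86]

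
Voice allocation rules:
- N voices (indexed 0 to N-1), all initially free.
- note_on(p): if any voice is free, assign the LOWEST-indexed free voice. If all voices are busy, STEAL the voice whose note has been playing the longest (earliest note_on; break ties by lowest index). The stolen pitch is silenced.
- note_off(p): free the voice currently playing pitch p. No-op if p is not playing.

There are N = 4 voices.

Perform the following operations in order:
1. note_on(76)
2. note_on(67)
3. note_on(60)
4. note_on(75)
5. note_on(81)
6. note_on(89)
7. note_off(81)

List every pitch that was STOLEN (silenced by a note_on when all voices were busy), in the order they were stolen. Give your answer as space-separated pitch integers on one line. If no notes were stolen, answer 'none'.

Answer: 76 67

Derivation:
Op 1: note_on(76): voice 0 is free -> assigned | voices=[76 - - -]
Op 2: note_on(67): voice 1 is free -> assigned | voices=[76 67 - -]
Op 3: note_on(60): voice 2 is free -> assigned | voices=[76 67 60 -]
Op 4: note_on(75): voice 3 is free -> assigned | voices=[76 67 60 75]
Op 5: note_on(81): all voices busy, STEAL voice 0 (pitch 76, oldest) -> assign | voices=[81 67 60 75]
Op 6: note_on(89): all voices busy, STEAL voice 1 (pitch 67, oldest) -> assign | voices=[81 89 60 75]
Op 7: note_off(81): free voice 0 | voices=[- 89 60 75]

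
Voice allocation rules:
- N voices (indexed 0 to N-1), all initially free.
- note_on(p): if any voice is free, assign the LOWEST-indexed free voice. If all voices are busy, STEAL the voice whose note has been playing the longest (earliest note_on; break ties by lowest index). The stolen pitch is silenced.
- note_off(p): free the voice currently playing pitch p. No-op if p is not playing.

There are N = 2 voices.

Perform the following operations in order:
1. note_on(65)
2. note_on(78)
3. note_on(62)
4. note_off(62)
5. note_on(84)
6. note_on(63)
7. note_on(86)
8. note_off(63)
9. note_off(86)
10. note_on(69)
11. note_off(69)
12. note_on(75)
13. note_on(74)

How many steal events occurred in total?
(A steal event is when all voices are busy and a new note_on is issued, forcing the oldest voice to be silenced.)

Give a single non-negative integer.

Op 1: note_on(65): voice 0 is free -> assigned | voices=[65 -]
Op 2: note_on(78): voice 1 is free -> assigned | voices=[65 78]
Op 3: note_on(62): all voices busy, STEAL voice 0 (pitch 65, oldest) -> assign | voices=[62 78]
Op 4: note_off(62): free voice 0 | voices=[- 78]
Op 5: note_on(84): voice 0 is free -> assigned | voices=[84 78]
Op 6: note_on(63): all voices busy, STEAL voice 1 (pitch 78, oldest) -> assign | voices=[84 63]
Op 7: note_on(86): all voices busy, STEAL voice 0 (pitch 84, oldest) -> assign | voices=[86 63]
Op 8: note_off(63): free voice 1 | voices=[86 -]
Op 9: note_off(86): free voice 0 | voices=[- -]
Op 10: note_on(69): voice 0 is free -> assigned | voices=[69 -]
Op 11: note_off(69): free voice 0 | voices=[- -]
Op 12: note_on(75): voice 0 is free -> assigned | voices=[75 -]
Op 13: note_on(74): voice 1 is free -> assigned | voices=[75 74]

Answer: 3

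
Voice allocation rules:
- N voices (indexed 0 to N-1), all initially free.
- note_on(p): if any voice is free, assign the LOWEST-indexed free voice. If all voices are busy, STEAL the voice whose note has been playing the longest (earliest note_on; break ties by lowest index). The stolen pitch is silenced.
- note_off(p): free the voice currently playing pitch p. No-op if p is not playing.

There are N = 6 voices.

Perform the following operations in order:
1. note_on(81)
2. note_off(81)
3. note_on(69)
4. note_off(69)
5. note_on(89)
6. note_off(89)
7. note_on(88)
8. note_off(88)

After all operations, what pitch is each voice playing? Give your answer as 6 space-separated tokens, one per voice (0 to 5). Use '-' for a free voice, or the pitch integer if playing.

Op 1: note_on(81): voice 0 is free -> assigned | voices=[81 - - - - -]
Op 2: note_off(81): free voice 0 | voices=[- - - - - -]
Op 3: note_on(69): voice 0 is free -> assigned | voices=[69 - - - - -]
Op 4: note_off(69): free voice 0 | voices=[- - - - - -]
Op 5: note_on(89): voice 0 is free -> assigned | voices=[89 - - - - -]
Op 6: note_off(89): free voice 0 | voices=[- - - - - -]
Op 7: note_on(88): voice 0 is free -> assigned | voices=[88 - - - - -]
Op 8: note_off(88): free voice 0 | voices=[- - - - - -]

Answer: - - - - - -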